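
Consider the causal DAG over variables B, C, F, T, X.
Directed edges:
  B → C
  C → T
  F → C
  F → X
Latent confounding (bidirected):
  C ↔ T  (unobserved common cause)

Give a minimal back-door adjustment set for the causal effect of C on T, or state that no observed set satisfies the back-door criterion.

desc(C)\{C}={T}; candidates ⊆ {B,F,X}.
C↔T: latent back-door arc(s) into C.
size 0: {}; under {} C still reaches {B,F,T,X} ∋ T.
size 1: {B}, {F}, {X}; under {B} C still reaches {F,T,X} ∋ T.
size 2: {B,F}, {B,X}, {F,X}; under {B,F} C still reaches {T} ∋ T.
C↔T cannot be blocked by any observed set — no back-door set.

C→T: no observed back-door set.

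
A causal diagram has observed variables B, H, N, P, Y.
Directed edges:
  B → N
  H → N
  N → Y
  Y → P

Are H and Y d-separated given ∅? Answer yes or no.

Bayes-Ball from H | ∅ reaches {N,P,Y}.
Y ∈ reach(H|∅) ⇒ H ⊥̸ Y | ∅.

No — H and Y are d-connected given ∅.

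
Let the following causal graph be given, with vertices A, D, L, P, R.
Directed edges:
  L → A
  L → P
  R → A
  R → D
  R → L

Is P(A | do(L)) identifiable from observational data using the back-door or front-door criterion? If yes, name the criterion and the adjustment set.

desc(L)\{L}={A,P}; candidates ⊆ {D,R}.
size 0: {}; under {} L still reaches {A,D,R} ∋ A.
{R}: L⊥A given {R} in G with L→· removed — back-door holds.
P(A|do(L)) = Σ_{R} P(A|L,R)·P(R).

P(A|do(L)): backdoor, adjust for {R}.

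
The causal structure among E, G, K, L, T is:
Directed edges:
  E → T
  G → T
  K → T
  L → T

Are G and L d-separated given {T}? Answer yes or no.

No — G and L are d-connected given {T}.

Bayes-Ball from G | {T} reaches {E,K,L}.
L ∈ reach(G|{T}) ⇒ G ⊥̸ L | {T}.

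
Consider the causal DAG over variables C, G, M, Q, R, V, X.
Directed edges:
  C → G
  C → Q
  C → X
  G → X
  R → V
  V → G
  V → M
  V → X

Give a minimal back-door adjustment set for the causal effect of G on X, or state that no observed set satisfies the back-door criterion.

desc(G)\{G}={X}; candidates ⊆ {C,M,Q,R,V}.
size 0: {}; under {} G still reaches {C,M,Q,R,V,X} ∋ X.
size 1: {C}, {M}, {Q} …(+2); under {C} G still reaches {M,R,V,X} ∋ X.
{C,V}: G⊥X given {C,V} in G with G→· removed — back-door holds.

G→X: minimal back-door set {C, V}.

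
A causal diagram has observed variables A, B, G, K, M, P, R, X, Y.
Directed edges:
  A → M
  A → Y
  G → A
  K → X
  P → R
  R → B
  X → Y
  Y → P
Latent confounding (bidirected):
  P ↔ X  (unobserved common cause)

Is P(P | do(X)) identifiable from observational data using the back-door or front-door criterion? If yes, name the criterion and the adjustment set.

P(P|do(X)): frontdoor, adjust for {Y}.

desc(X)\{X}={B,P,R,Y}; candidates ⊆ {A,G,K,M}.
X↔P: latent back-door arc(s) into X.
size 0: {}; under {} X still reaches {B,K,P,R} ∋ P.
size 1: {A}, {G}, {K} …(+1); under {A} X still reaches {B,K,P,R} ∋ P.
size 2: {A,G}, {A,K}, {A,M} …(+3); under {A,G} X still reaches {B,K,P,R} ∋ P.
X↔P cannot be blocked by any observed set — no back-door set.
{Y}: (i) intercepts every directed X→P path; (ii) no back-door X→{Y}; (iii) {X} blocks every back-door {Y}→P. Front-door holds.
P(P|do(X)) = Σ_{Y} P(Y|X) Σ_{X'} P(P|Y,X')P(X').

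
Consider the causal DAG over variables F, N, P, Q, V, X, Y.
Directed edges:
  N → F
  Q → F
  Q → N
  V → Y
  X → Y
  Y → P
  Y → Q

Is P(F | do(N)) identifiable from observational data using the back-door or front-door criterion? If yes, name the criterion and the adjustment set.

P(F|do(N)): backdoor, adjust for {Q}.

desc(N)\{N}={F}; candidates ⊆ {P,Q,V,X,Y}.
size 0: {}; under {} N still reaches {F,P,Q,V,X,Y} ∋ F.
{Q}: N⊥F given {Q} in G with N→· removed — back-door holds.
P(F|do(N)) = Σ_{Q} P(F|N,Q)·P(Q).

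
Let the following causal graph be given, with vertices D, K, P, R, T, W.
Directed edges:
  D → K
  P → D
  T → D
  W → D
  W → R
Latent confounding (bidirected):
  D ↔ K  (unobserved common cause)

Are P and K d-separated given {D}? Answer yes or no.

No — P and K are d-connected given {D}.

Bayes-Ball from P | {D} reaches {K,R,T,W}.
K ∈ reach(P|{D}) ⇒ P ⊥̸ K | {D}.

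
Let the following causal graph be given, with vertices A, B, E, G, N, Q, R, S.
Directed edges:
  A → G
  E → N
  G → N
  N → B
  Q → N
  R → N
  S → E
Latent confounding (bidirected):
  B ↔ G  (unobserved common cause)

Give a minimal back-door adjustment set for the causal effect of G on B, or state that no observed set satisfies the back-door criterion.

G→B: no observed back-door set.

desc(G)\{G}={B,N}; candidates ⊆ {A,E,Q,R,S}.
G↔B: latent back-door arc(s) into G.
size 0: {}; under {} G still reaches {A,B} ∋ B.
size 1: {A}, {E}, {Q} …(+2); under {A} G still reaches {B} ∋ B.
size 2: {A,E}, {A,Q}, {A,R} …(+7); under {A,E} G still reaches {B} ∋ B.
G↔B cannot be blocked by any observed set — no back-door set.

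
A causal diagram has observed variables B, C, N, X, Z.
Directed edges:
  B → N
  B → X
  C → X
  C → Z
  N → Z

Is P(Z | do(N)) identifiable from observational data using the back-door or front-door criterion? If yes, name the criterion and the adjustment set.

P(Z|do(N)): backdoor, adjust for ∅.

desc(N)\{N}={Z}; candidates ⊆ {B,C,X}.
∅: N⊥Z given ∅ in G with N→· removed — back-door holds.
P(Z|do(N)) = P(Z|N) — no adjustment needed.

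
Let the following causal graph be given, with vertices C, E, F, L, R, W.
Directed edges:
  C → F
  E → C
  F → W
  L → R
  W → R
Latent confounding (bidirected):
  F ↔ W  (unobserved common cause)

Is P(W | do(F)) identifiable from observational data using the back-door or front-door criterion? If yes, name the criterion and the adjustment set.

P(W|do(F)): not identifiable (no BD/FD set).

desc(F)\{F}={R,W}; candidates ⊆ {C,E,L}.
F↔W: latent back-door arc(s) into F.
size 0: {}; under {} F still reaches {C,E,R,W} ∋ W.
size 1: {C}, {E}, {L}; under {C} F still reaches {R,W} ∋ W.
size 2: {C,E}, {C,L}, {E,L}; under {C,E} F still reaches {R,W} ∋ W.
F↔W cannot be blocked by any observed set — no back-door set.
No mediator lies on a directed F→…→W path.
Neither criterion identifies P(W|do(F)) in this graph.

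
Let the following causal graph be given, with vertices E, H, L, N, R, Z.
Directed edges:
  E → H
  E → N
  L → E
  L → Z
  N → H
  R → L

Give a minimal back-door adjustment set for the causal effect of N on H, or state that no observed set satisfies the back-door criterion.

N→H: minimal back-door set {E}.

desc(N)\{N}={H}; candidates ⊆ {E,L,R,Z}.
size 0: {}; under {} N still reaches {E,H,L,R,Z} ∋ H.
{E}: N⊥H given {E} in G with N→· removed — back-door holds.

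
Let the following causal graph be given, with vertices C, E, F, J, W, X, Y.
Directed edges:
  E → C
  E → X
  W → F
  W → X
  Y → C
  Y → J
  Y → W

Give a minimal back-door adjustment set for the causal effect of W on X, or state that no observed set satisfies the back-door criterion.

W→X: minimal back-door set ∅.

desc(W)\{W}={F,X}; candidates ⊆ {C,E,J,Y}.
∅: W⊥X given ∅ in G with W→· removed — back-door holds.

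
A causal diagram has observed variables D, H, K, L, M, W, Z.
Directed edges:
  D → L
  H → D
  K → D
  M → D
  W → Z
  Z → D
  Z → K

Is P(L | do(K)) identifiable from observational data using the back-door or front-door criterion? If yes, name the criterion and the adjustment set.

P(L|do(K)): backdoor, adjust for {Z}.

desc(K)\{K}={D,L}; candidates ⊆ {H,M,W,Z}.
size 0: {}; under {} K still reaches {D,L,W,Z} ∋ L.
{Z}: K⊥L given {Z} in G with K→· removed — back-door holds.
P(L|do(K)) = Σ_{Z} P(L|K,Z)·P(Z).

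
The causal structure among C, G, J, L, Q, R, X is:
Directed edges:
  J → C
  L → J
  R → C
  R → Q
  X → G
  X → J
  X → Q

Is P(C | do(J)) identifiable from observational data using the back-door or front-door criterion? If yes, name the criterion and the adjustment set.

desc(J)\{J}={C}; candidates ⊆ {G,L,Q,R,X}.
∅: J⊥C given ∅ in G with J→· removed — back-door holds.
P(C|do(J)) = P(C|J) — no adjustment needed.

P(C|do(J)): backdoor, adjust for ∅.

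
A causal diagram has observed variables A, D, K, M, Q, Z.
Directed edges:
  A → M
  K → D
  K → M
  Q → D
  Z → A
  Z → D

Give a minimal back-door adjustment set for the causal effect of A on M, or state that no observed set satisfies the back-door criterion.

A→M: minimal back-door set ∅.

desc(A)\{A}={M}; candidates ⊆ {D,K,Q,Z}.
∅: A⊥M given ∅ in G with A→· removed — back-door holds.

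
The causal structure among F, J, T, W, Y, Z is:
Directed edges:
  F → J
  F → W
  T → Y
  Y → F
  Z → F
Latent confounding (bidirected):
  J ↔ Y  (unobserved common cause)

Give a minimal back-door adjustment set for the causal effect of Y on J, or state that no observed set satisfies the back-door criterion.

desc(Y)\{Y}={F,J,W}; candidates ⊆ {T,Z}.
Y↔J: latent back-door arc(s) into Y.
size 0: {}; under {} Y still reaches {J,T} ∋ J.
size 1: {T}, {Z}; under {T} Y still reaches {J} ∋ J.
size 2: {T,Z}; under {T,Z} Y still reaches {J} ∋ J.
Y↔J cannot be blocked by any observed set — no back-door set.

Y→J: no observed back-door set.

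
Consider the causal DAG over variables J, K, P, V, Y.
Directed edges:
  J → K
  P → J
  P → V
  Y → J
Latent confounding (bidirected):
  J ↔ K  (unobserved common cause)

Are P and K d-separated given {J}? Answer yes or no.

Bayes-Ball from P | {J} reaches {K,V,Y}.
K ∈ reach(P|{J}) ⇒ P ⊥̸ K | {J}.

No — P and K are d-connected given {J}.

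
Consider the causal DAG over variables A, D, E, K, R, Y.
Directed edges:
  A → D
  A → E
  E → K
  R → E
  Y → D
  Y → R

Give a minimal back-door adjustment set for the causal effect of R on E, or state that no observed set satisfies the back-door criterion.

R→E: minimal back-door set ∅.

desc(R)\{R}={E,K}; candidates ⊆ {A,D,Y}.
∅: R⊥E given ∅ in G with R→· removed — back-door holds.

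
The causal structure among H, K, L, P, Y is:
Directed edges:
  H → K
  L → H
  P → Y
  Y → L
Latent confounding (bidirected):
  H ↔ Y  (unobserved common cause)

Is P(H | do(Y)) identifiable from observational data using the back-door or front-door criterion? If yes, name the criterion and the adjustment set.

desc(Y)\{Y}={H,K,L}; candidates ⊆ {P}.
Y↔H: latent back-door arc(s) into Y.
size 0: {}; under {} Y still reaches {H,K,P} ∋ H.
size 1: {P}; under {P} Y still reaches {H,K} ∋ H.
Y↔H cannot be blocked by any observed set — no back-door set.
{L}: (i) intercepts every directed Y→H path; (ii) no back-door Y→{L}; (iii) {Y} blocks every back-door {L}→H. Front-door holds.
P(H|do(Y)) = Σ_{L} P(L|Y) Σ_{Y'} P(H|L,Y')P(Y').

P(H|do(Y)): frontdoor, adjust for {L}.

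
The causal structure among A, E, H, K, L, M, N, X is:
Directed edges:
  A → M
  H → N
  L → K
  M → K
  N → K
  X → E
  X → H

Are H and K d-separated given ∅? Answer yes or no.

Bayes-Ball from H | ∅ reaches {E,K,N,X}.
K ∈ reach(H|∅) ⇒ H ⊥̸ K | ∅.

No — H and K are d-connected given ∅.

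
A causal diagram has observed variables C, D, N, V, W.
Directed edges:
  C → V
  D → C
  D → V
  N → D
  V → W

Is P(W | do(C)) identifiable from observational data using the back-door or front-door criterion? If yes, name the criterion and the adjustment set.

P(W|do(C)): backdoor, adjust for {D}.

desc(C)\{C}={V,W}; candidates ⊆ {D,N}.
size 0: {}; under {} C still reaches {D,N,V,W} ∋ W.
{D}: C⊥W given {D} in G with C→· removed — back-door holds.
P(W|do(C)) = Σ_{D} P(W|C,D)·P(D).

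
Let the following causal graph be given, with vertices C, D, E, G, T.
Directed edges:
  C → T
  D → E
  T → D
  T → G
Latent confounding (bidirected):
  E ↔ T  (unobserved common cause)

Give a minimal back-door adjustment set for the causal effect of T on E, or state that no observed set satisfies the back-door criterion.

T→E: no observed back-door set.

desc(T)\{T}={D,E,G}; candidates ⊆ {C}.
T↔E: latent back-door arc(s) into T.
size 0: {}; under {} T still reaches {C,E} ∋ E.
size 1: {C}; under {C} T still reaches {E} ∋ E.
T↔E cannot be blocked by any observed set — no back-door set.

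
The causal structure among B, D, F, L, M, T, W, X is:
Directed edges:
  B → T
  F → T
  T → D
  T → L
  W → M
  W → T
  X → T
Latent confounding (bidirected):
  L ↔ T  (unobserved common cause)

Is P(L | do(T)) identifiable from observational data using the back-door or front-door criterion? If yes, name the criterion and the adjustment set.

P(L|do(T)): not identifiable (no BD/FD set).

desc(T)\{T}={D,L}; candidates ⊆ {B,F,M,W,X}.
T↔L: latent back-door arc(s) into T.
size 0: {}; under {} T still reaches {B,F,L,M,W,X} ∋ L.
size 1: {B}, {F}, {M} …(+2); under {B} T still reaches {F,L,M,W,X} ∋ L.
size 2: {B,F}, {B,M}, {B,W} …(+7); under {B,F} T still reaches {L,M,W,X} ∋ L.
T↔L cannot be blocked by any observed set — no back-door set.
No mediator lies on a directed T→…→L path.
Neither criterion identifies P(L|do(T)) in this graph.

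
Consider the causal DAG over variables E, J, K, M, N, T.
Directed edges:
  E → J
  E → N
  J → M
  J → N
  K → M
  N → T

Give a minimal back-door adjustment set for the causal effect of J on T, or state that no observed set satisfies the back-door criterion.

desc(J)\{J}={M,N,T}; candidates ⊆ {E,K}.
size 0: {}; under {} J still reaches {E,N,T} ∋ T.
{E}: J⊥T given {E} in G with J→· removed — back-door holds.

J→T: minimal back-door set {E}.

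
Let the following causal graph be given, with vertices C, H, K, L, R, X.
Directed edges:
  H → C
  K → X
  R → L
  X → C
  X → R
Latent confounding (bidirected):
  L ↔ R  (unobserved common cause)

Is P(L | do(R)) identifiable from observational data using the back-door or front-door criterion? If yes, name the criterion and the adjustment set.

P(L|do(R)): not identifiable (no BD/FD set).

desc(R)\{R}={L}; candidates ⊆ {C,H,K,X}.
R↔L: latent back-door arc(s) into R.
size 0: {}; under {} R still reaches {C,K,L,X} ∋ L.
size 1: {C}, {H}, {K} …(+1); under {C} R still reaches {H,K,L,X} ∋ L.
size 2: {C,H}, {C,K}, {C,X} …(+3); under {C,H} R still reaches {K,L,X} ∋ L.
R↔L cannot be blocked by any observed set — no back-door set.
No mediator lies on a directed R→…→L path.
Neither criterion identifies P(L|do(R)) in this graph.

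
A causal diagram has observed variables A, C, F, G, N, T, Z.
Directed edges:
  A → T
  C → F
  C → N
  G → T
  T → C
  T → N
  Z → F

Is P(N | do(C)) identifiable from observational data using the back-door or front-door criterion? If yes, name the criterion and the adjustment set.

P(N|do(C)): backdoor, adjust for {T}.

desc(C)\{C}={F,N}; candidates ⊆ {A,G,T,Z}.
size 0: {}; under {} C still reaches {A,G,N,T} ∋ N.
{T}: C⊥N given {T} in G with C→· removed — back-door holds.
P(N|do(C)) = Σ_{T} P(N|C,T)·P(T).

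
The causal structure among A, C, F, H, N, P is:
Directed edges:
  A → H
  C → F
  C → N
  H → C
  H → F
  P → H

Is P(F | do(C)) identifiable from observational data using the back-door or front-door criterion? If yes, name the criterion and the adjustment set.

P(F|do(C)): backdoor, adjust for {H}.

desc(C)\{C}={F,N}; candidates ⊆ {A,H,P}.
size 0: {}; under {} C still reaches {A,F,H,P} ∋ F.
{H}: C⊥F given {H} in G with C→· removed — back-door holds.
P(F|do(C)) = Σ_{H} P(F|C,H)·P(H).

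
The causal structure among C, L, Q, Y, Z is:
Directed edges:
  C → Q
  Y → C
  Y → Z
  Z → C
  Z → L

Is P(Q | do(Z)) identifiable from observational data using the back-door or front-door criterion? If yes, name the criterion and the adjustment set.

P(Q|do(Z)): backdoor, adjust for {Y}.

desc(Z)\{Z}={C,L,Q}; candidates ⊆ {Y}.
size 0: {}; under {} Z still reaches {C,Q,Y} ∋ Q.
{Y}: Z⊥Q given {Y} in G with Z→· removed — back-door holds.
P(Q|do(Z)) = Σ_{Y} P(Q|Z,Y)·P(Y).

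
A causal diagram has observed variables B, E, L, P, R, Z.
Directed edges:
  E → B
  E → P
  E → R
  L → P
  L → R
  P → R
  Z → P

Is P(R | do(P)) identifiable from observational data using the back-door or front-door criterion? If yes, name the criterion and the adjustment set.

P(R|do(P)): backdoor, adjust for {E, L}.

desc(P)\{P}={R}; candidates ⊆ {B,E,L,Z}.
size 0: {}; under {} P still reaches {B,E,L,R,Z} ∋ R.
size 1: {B}, {E}, {L} …(+1); under {B} P still reaches {E,L,R,Z} ∋ R.
{E,L}: P⊥R given {E,L} in G with P→· removed — back-door holds.
P(R|do(P)) = Σ_{E,L} P(R|P,E,L)·P(E,L).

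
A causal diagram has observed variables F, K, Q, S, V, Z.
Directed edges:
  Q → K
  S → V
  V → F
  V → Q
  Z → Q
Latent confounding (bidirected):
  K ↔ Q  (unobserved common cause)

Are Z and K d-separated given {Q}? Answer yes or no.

No — Z and K are d-connected given {Q}.

Bayes-Ball from Z | {Q} reaches {F,K,S,V}.
K ∈ reach(Z|{Q}) ⇒ Z ⊥̸ K | {Q}.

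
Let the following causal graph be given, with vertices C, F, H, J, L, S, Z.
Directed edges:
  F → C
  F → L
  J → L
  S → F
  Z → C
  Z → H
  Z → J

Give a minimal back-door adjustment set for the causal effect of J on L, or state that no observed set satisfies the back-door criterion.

J→L: minimal back-door set ∅.

desc(J)\{J}={L}; candidates ⊆ {C,F,H,S,Z}.
∅: J⊥L given ∅ in G with J→· removed — back-door holds.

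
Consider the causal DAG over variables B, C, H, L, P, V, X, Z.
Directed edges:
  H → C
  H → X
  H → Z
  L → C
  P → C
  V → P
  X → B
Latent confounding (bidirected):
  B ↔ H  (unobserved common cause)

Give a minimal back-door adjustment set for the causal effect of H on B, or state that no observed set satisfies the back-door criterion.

desc(H)\{H}={B,C,X,Z}; candidates ⊆ {L,P,V}.
H↔B: latent back-door arc(s) into H.
size 0: {}; under {} H still reaches {B} ∋ B.
size 1: {L}, {P}, {V}; under {L} H still reaches {B} ∋ B.
size 2: {L,P}, {L,V}, {P,V}; under {L,P} H still reaches {B} ∋ B.
H↔B cannot be blocked by any observed set — no back-door set.

H→B: no observed back-door set.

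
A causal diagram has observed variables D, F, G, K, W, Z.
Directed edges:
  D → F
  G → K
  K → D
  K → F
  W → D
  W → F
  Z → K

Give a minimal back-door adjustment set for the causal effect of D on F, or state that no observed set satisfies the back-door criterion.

desc(D)\{D}={F}; candidates ⊆ {G,K,W,Z}.
size 0: {}; under {} D still reaches {F,G,K,W,Z} ∋ F.
size 1: {G}, {K}, {W} …(+1); under {G} D still reaches {F,K,W,Z} ∋ F.
{K,W}: D⊥F given {K,W} in G with D→· removed — back-door holds.

D→F: minimal back-door set {K, W}.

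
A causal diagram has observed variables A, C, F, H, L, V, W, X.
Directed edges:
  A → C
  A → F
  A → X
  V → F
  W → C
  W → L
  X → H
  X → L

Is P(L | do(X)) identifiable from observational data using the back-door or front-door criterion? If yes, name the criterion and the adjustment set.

desc(X)\{X}={H,L}; candidates ⊆ {A,C,F,V,W}.
∅: X⊥L given ∅ in G with X→· removed — back-door holds.
P(L|do(X)) = P(L|X) — no adjustment needed.

P(L|do(X)): backdoor, adjust for ∅.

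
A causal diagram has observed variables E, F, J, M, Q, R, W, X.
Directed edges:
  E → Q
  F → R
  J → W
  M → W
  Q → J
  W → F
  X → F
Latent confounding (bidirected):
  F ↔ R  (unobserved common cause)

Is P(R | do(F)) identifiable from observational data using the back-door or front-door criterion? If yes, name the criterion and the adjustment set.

P(R|do(F)): not identifiable (no BD/FD set).

desc(F)\{F}={R}; candidates ⊆ {E,J,M,Q,W,X}.
F↔R: latent back-door arc(s) into F.
size 0: {}; under {} F still reaches {E,J,M,Q,R,W,X} ∋ R.
size 1: {E}, {J}, {M} …(+3); under {E} F still reaches {J,M,Q,R,W,X} ∋ R.
size 2: {E,J}, {E,M}, {E,Q} …(+12); under {E,J} F still reaches {M,R,W,X} ∋ R.
F↔R cannot be blocked by any observed set — no back-door set.
No mediator lies on a directed F→…→R path.
Neither criterion identifies P(R|do(F)) in this graph.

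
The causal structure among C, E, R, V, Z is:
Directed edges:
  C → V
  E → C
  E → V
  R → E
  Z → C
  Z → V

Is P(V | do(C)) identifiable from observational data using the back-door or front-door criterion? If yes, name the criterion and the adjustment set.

P(V|do(C)): backdoor, adjust for {E, Z}.

desc(C)\{C}={V}; candidates ⊆ {E,R,Z}.
size 0: {}; under {} C still reaches {E,R,V,Z} ∋ V.
size 1: {E}, {R}, {Z}; under {E} C still reaches {V,Z} ∋ V.
{E,Z}: C⊥V given {E,Z} in G with C→· removed — back-door holds.
P(V|do(C)) = Σ_{E,Z} P(V|C,E,Z)·P(E,Z).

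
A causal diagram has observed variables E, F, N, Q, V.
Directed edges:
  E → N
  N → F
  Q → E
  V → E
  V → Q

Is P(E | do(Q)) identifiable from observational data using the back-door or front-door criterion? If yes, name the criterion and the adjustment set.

desc(Q)\{Q}={E,F,N}; candidates ⊆ {V}.
size 0: {}; under {} Q still reaches {E,F,N,V} ∋ E.
{V}: Q⊥E given {V} in G with Q→· removed — back-door holds.
P(E|do(Q)) = Σ_{V} P(E|Q,V)·P(V).

P(E|do(Q)): backdoor, adjust for {V}.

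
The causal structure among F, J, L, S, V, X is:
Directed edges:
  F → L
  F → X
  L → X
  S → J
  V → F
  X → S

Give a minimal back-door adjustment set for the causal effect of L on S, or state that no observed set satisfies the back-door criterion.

L→S: minimal back-door set {F}.

desc(L)\{L}={J,S,X}; candidates ⊆ {F,V}.
size 0: {}; under {} L still reaches {F,J,S,V,X} ∋ S.
{F}: L⊥S given {F} in G with L→· removed — back-door holds.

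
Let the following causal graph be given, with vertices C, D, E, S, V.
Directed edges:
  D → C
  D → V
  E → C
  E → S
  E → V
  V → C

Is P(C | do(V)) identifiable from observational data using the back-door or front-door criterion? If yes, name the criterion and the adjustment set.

P(C|do(V)): backdoor, adjust for {D, E}.

desc(V)\{V}={C}; candidates ⊆ {D,E,S}.
size 0: {}; under {} V still reaches {C,D,E,S} ∋ C.
size 1: {D}, {E}, {S}; under {D} V still reaches {C,E,S} ∋ C.
{D,E}: V⊥C given {D,E} in G with V→· removed — back-door holds.
P(C|do(V)) = Σ_{D,E} P(C|V,D,E)·P(D,E).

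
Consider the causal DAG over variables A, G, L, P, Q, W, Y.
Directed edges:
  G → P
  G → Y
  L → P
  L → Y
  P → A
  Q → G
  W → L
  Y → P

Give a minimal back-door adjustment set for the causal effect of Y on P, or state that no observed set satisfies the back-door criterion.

desc(Y)\{Y}={A,P}; candidates ⊆ {G,L,Q,W}.
size 0: {}; under {} Y still reaches {A,G,L,P,Q,W} ∋ P.
size 1: {G}, {L}, {Q} …(+1); under {G} Y still reaches {A,L,P,W} ∋ P.
{G,L}: Y⊥P given {G,L} in G with Y→· removed — back-door holds.

Y→P: minimal back-door set {G, L}.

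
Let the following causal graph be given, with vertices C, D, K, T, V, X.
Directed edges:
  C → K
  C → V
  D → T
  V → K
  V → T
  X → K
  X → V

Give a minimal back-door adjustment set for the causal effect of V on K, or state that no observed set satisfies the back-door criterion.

V→K: minimal back-door set {C, X}.

desc(V)\{V}={K,T}; candidates ⊆ {C,D,X}.
size 0: {}; under {} V still reaches {C,K,X} ∋ K.
size 1: {C}, {D}, {X}; under {C} V still reaches {K,X} ∋ K.
{C,X}: V⊥K given {C,X} in G with V→· removed — back-door holds.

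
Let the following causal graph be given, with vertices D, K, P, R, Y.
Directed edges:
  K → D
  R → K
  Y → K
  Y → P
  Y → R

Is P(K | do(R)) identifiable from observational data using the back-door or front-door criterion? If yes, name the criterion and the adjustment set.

desc(R)\{R}={D,K}; candidates ⊆ {P,Y}.
size 0: {}; under {} R still reaches {D,K,P,Y} ∋ K.
{Y}: R⊥K given {Y} in G with R→· removed — back-door holds.
P(K|do(R)) = Σ_{Y} P(K|R,Y)·P(Y).

P(K|do(R)): backdoor, adjust for {Y}.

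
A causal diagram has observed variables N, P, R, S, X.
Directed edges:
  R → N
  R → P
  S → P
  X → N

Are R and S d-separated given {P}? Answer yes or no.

No — R and S are d-connected given {P}.

Bayes-Ball from R | {P} reaches {N,S}.
S ∈ reach(R|{P}) ⇒ R ⊥̸ S | {P}.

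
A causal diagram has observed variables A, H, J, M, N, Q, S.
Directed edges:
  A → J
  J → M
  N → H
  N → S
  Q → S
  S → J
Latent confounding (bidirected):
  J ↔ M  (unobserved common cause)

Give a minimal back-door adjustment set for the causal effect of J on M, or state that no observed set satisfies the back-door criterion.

desc(J)\{J}={M}; candidates ⊆ {A,H,N,Q,S}.
J↔M: latent back-door arc(s) into J.
size 0: {}; under {} J still reaches {A,H,M,N,Q,S} ∋ M.
size 1: {A}, {H}, {N} …(+2); under {A} J still reaches {H,M,N,Q,S} ∋ M.
size 2: {A,H}, {A,N}, {A,Q} …(+7); under {A,H} J still reaches {M,N,Q,S} ∋ M.
J↔M cannot be blocked by any observed set — no back-door set.

J→M: no observed back-door set.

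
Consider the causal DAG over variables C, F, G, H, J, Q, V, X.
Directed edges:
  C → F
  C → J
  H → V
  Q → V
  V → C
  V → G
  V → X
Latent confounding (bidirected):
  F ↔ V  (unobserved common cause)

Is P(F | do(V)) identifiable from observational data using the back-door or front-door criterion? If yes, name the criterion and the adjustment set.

P(F|do(V)): frontdoor, adjust for {C}.

desc(V)\{V}={C,F,G,J,X}; candidates ⊆ {H,Q}.
V↔F: latent back-door arc(s) into V.
size 0: {}; under {} V still reaches {F,H,Q} ∋ F.
size 1: {H}, {Q}; under {H} V still reaches {F,Q} ∋ F.
size 2: {H,Q}; under {H,Q} V still reaches {F} ∋ F.
V↔F cannot be blocked by any observed set — no back-door set.
{C}: (i) intercepts every directed V→F path; (ii) no back-door V→{C}; (iii) {V} blocks every back-door {C}→F. Front-door holds.
P(F|do(V)) = Σ_{C} P(C|V) Σ_{V'} P(F|C,V')P(V').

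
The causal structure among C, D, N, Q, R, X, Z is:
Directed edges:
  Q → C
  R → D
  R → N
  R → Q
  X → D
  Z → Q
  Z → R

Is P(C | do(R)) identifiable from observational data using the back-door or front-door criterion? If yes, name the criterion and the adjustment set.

P(C|do(R)): backdoor, adjust for {Z}.

desc(R)\{R}={C,D,N,Q}; candidates ⊆ {X,Z}.
size 0: {}; under {} R still reaches {C,Q,Z} ∋ C.
{Z}: R⊥C given {Z} in G with R→· removed — back-door holds.
P(C|do(R)) = Σ_{Z} P(C|R,Z)·P(Z).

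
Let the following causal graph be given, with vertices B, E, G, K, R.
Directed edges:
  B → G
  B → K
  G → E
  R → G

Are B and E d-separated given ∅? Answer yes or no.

No — B and E are d-connected given ∅.

Bayes-Ball from B | ∅ reaches {E,G,K}.
E ∈ reach(B|∅) ⇒ B ⊥̸ E | ∅.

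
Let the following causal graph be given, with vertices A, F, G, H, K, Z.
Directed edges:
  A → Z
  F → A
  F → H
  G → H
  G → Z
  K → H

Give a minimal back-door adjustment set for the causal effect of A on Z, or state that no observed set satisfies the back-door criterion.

desc(A)\{A}={Z}; candidates ⊆ {F,G,H,K}.
∅: A⊥Z given ∅ in G with A→· removed — back-door holds.

A→Z: minimal back-door set ∅.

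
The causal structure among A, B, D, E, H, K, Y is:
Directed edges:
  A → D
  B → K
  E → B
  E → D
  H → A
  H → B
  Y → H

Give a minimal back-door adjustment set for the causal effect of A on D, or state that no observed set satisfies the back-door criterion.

A→D: minimal back-door set ∅.

desc(A)\{A}={D}; candidates ⊆ {B,E,H,K,Y}.
∅: A⊥D given ∅ in G with A→· removed — back-door holds.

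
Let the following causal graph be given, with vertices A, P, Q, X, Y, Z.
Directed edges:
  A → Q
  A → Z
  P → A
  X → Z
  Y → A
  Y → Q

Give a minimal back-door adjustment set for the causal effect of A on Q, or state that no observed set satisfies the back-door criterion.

desc(A)\{A}={Q,Z}; candidates ⊆ {P,X,Y}.
size 0: {}; under {} A still reaches {P,Q,Y} ∋ Q.
{Y}: A⊥Q given {Y} in G with A→· removed — back-door holds.

A→Q: minimal back-door set {Y}.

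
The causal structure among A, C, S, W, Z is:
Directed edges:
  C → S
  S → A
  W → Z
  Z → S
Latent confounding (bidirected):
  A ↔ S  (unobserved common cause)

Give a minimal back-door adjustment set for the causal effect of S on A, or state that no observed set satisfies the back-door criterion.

S→A: no observed back-door set.

desc(S)\{S}={A}; candidates ⊆ {C,W,Z}.
S↔A: latent back-door arc(s) into S.
size 0: {}; under {} S still reaches {A,C,W,Z} ∋ A.
size 1: {C}, {W}, {Z}; under {C} S still reaches {A,W,Z} ∋ A.
size 2: {C,W}, {C,Z}, {W,Z}; under {C,W} S still reaches {A,Z} ∋ A.
S↔A cannot be blocked by any observed set — no back-door set.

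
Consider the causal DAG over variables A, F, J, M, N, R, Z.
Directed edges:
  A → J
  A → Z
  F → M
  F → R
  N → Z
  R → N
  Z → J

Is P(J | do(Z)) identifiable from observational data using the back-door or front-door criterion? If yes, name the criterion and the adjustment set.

P(J|do(Z)): backdoor, adjust for {A}.

desc(Z)\{Z}={J}; candidates ⊆ {A,F,M,N,R}.
size 0: {}; under {} Z still reaches {A,F,J,M,N,R} ∋ J.
{A}: Z⊥J given {A} in G with Z→· removed — back-door holds.
P(J|do(Z)) = Σ_{A} P(J|Z,A)·P(A).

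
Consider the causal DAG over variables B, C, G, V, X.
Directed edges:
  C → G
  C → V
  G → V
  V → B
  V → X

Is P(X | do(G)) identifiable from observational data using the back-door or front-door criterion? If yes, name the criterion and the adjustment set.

desc(G)\{G}={B,V,X}; candidates ⊆ {C}.
size 0: {}; under {} G still reaches {B,C,V,X} ∋ X.
{C}: G⊥X given {C} in G with G→· removed — back-door holds.
P(X|do(G)) = Σ_{C} P(X|G,C)·P(C).

P(X|do(G)): backdoor, adjust for {C}.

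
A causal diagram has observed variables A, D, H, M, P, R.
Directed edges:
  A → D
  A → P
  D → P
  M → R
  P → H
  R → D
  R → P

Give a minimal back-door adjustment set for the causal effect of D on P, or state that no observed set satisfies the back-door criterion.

D→P: minimal back-door set {A, R}.

desc(D)\{D}={H,P}; candidates ⊆ {A,M,R}.
size 0: {}; under {} D still reaches {A,H,M,P,R} ∋ P.
size 1: {A}, {M}, {R}; under {A} D still reaches {H,M,P,R} ∋ P.
{A,R}: D⊥P given {A,R} in G with D→· removed — back-door holds.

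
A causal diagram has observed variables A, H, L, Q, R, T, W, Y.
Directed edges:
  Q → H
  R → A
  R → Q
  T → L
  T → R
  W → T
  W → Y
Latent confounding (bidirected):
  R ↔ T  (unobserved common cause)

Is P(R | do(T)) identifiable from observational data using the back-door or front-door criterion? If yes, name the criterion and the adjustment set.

desc(T)\{T}={A,H,L,Q,R}; candidates ⊆ {W,Y}.
T↔R: latent back-door arc(s) into T.
size 0: {}; under {} T still reaches {A,H,Q,R,W,Y} ∋ R.
size 1: {W}, {Y}; under {W} T still reaches {A,H,Q,R} ∋ R.
size 2: {W,Y}; under {W,Y} T still reaches {A,H,Q,R} ∋ R.
T↔R cannot be blocked by any observed set — no back-door set.
No mediator lies on a directed T→…→R path.
Neither criterion identifies P(R|do(T)) in this graph.

P(R|do(T)): not identifiable (no BD/FD set).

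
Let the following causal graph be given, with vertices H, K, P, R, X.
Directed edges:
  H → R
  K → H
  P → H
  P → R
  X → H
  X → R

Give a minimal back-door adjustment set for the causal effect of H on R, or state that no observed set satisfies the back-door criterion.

H→R: minimal back-door set {P, X}.

desc(H)\{H}={R}; candidates ⊆ {K,P,X}.
size 0: {}; under {} H still reaches {K,P,R,X} ∋ R.
size 1: {K}, {P}, {X}; under {K} H still reaches {P,R,X} ∋ R.
{P,X}: H⊥R given {P,X} in G with H→· removed — back-door holds.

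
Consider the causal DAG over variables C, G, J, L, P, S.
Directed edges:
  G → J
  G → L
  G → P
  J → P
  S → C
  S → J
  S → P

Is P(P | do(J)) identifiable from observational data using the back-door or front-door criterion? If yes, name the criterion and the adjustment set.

P(P|do(J)): backdoor, adjust for {G, S}.

desc(J)\{J}={P}; candidates ⊆ {C,G,L,S}.
size 0: {}; under {} J still reaches {C,G,L,P,S} ∋ P.
size 1: {C}, {G}, {L} …(+1); under {C} J still reaches {G,L,P,S} ∋ P.
{G,S}: J⊥P given {G,S} in G with J→· removed — back-door holds.
P(P|do(J)) = Σ_{G,S} P(P|J,G,S)·P(G,S).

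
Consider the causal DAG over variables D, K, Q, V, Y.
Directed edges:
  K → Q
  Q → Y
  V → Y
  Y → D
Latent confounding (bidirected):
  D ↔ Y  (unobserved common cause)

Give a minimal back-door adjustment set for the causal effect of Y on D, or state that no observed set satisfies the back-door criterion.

Y→D: no observed back-door set.

desc(Y)\{Y}={D}; candidates ⊆ {K,Q,V}.
Y↔D: latent back-door arc(s) into Y.
size 0: {}; under {} Y still reaches {D,K,Q,V} ∋ D.
size 1: {K}, {Q}, {V}; under {K} Y still reaches {D,Q,V} ∋ D.
size 2: {K,Q}, {K,V}, {Q,V}; under {K,Q} Y still reaches {D,V} ∋ D.
Y↔D cannot be blocked by any observed set — no back-door set.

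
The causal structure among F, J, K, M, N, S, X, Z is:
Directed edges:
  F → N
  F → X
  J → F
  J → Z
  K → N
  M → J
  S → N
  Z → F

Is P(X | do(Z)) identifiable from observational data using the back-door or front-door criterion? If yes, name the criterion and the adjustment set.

desc(Z)\{Z}={F,N,X}; candidates ⊆ {J,K,M,S}.
size 0: {}; under {} Z still reaches {F,J,M,N,X} ∋ X.
{J}: Z⊥X given {J} in G with Z→· removed — back-door holds.
P(X|do(Z)) = Σ_{J} P(X|Z,J)·P(J).

P(X|do(Z)): backdoor, adjust for {J}.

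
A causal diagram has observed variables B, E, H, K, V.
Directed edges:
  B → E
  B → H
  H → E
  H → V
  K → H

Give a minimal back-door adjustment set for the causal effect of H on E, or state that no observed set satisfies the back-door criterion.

H→E: minimal back-door set {B}.

desc(H)\{H}={E,V}; candidates ⊆ {B,K}.
size 0: {}; under {} H still reaches {B,E,K} ∋ E.
{B}: H⊥E given {B} in G with H→· removed — back-door holds.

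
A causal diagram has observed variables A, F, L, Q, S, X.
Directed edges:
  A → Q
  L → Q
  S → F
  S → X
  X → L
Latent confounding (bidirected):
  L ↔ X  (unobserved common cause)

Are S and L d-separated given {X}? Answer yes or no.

Bayes-Ball from S | {X} reaches {F,L,Q}.
L ∈ reach(S|{X}) ⇒ S ⊥̸ L | {X}.

No — S and L are d-connected given {X}.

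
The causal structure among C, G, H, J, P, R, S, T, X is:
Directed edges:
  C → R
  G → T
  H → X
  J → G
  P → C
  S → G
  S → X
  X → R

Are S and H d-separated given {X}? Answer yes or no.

Bayes-Ball from S | {X} reaches {G,H,T}.
H ∈ reach(S|{X}) ⇒ S ⊥̸ H | {X}.

No — S and H are d-connected given {X}.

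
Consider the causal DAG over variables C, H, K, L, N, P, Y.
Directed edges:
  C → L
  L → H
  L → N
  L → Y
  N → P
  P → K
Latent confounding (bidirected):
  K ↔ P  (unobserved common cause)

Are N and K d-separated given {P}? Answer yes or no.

Bayes-Ball from N | {P} reaches {C,H,K,L,Y}.
K ∈ reach(N|{P}) ⇒ N ⊥̸ K | {P}.

No — N and K are d-connected given {P}.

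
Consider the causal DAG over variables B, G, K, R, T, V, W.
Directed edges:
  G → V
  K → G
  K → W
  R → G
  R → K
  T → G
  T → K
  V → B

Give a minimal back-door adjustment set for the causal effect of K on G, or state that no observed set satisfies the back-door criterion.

desc(K)\{K}={B,G,V,W}; candidates ⊆ {R,T}.
size 0: {}; under {} K still reaches {B,G,R,T,V} ∋ G.
size 1: {R}, {T}; under {R} K still reaches {B,G,T,V} ∋ G.
{R,T}: K⊥G given {R,T} in G with K→· removed — back-door holds.

K→G: minimal back-door set {R, T}.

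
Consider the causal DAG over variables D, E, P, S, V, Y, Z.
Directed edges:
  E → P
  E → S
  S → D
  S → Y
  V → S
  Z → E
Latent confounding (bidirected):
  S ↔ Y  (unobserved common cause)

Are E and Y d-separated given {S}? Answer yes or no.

No — E and Y are d-connected given {S}.

Bayes-Ball from E | {S} reaches {P,V,Y,Z}.
Y ∈ reach(E|{S}) ⇒ E ⊥̸ Y | {S}.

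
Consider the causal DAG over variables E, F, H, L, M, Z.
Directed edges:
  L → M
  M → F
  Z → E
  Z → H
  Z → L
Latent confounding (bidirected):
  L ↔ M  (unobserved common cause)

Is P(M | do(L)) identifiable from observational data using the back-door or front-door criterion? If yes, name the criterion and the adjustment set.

desc(L)\{L}={F,M}; candidates ⊆ {E,H,Z}.
L↔M: latent back-door arc(s) into L.
size 0: {}; under {} L still reaches {E,F,H,M,Z} ∋ M.
size 1: {E}, {H}, {Z}; under {E} L still reaches {F,H,M,Z} ∋ M.
size 2: {E,H}, {E,Z}, {H,Z}; under {E,H} L still reaches {F,M,Z} ∋ M.
L↔M cannot be blocked by any observed set — no back-door set.
No mediator lies on a directed L→…→M path.
Neither criterion identifies P(M|do(L)) in this graph.

P(M|do(L)): not identifiable (no BD/FD set).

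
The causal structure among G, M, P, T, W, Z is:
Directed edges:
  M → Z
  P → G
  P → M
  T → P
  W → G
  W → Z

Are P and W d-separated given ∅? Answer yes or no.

Yes — P ⊥ W | ∅.

Bayes-Ball from P | ∅ reaches {G,M,T,Z}.
W ∉ reach(P|∅) ⇒ P ⊥ W | ∅.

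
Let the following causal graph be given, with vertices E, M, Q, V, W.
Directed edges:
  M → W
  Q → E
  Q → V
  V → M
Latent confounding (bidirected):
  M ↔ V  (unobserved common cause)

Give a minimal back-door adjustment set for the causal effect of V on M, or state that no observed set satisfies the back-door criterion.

desc(V)\{V}={M,W}; candidates ⊆ {E,Q}.
V↔M: latent back-door arc(s) into V.
size 0: {}; under {} V still reaches {E,M,Q,W} ∋ M.
size 1: {E}, {Q}; under {E} V still reaches {M,Q,W} ∋ M.
size 2: {E,Q}; under {E,Q} V still reaches {M,W} ∋ M.
V↔M cannot be blocked by any observed set — no back-door set.

V→M: no observed back-door set.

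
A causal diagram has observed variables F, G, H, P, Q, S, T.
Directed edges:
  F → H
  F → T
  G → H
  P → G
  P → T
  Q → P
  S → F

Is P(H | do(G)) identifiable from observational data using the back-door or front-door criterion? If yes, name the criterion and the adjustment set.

desc(G)\{G}={H}; candidates ⊆ {F,P,Q,S,T}.
∅: G⊥H given ∅ in G with G→· removed — back-door holds.
P(H|do(G)) = P(H|G) — no adjustment needed.

P(H|do(G)): backdoor, adjust for ∅.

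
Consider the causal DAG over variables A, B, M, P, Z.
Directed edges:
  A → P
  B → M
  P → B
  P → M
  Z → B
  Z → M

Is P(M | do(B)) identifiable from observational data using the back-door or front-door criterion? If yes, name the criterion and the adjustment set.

P(M|do(B)): backdoor, adjust for {P, Z}.

desc(B)\{B}={M}; candidates ⊆ {A,P,Z}.
size 0: {}; under {} B still reaches {A,M,P,Z} ∋ M.
size 1: {A}, {P}, {Z}; under {A} B still reaches {M,P,Z} ∋ M.
{P,Z}: B⊥M given {P,Z} in G with B→· removed — back-door holds.
P(M|do(B)) = Σ_{P,Z} P(M|B,P,Z)·P(P,Z).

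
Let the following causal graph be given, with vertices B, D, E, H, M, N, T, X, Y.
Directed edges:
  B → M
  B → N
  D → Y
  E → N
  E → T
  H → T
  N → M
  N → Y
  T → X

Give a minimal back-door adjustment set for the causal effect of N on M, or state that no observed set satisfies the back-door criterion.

desc(N)\{N}={M,Y}; candidates ⊆ {B,D,E,H,T,X}.
size 0: {}; under {} N still reaches {B,E,M,T,X} ∋ M.
{B}: N⊥M given {B} in G with N→· removed — back-door holds.

N→M: minimal back-door set {B}.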